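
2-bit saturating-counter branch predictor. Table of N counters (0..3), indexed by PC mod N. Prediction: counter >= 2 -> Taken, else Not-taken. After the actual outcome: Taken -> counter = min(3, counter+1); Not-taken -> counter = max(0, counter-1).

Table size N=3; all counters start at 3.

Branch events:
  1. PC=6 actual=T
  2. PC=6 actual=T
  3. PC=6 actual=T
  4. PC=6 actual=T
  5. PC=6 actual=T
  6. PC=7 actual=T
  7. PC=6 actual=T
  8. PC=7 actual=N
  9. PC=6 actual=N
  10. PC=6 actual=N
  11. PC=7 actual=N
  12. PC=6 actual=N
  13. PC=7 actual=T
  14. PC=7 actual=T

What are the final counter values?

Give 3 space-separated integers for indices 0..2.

Answer: 0 3 3

Derivation:
Ev 1: PC=6 idx=0 pred=T actual=T -> ctr[0]=3
Ev 2: PC=6 idx=0 pred=T actual=T -> ctr[0]=3
Ev 3: PC=6 idx=0 pred=T actual=T -> ctr[0]=3
Ev 4: PC=6 idx=0 pred=T actual=T -> ctr[0]=3
Ev 5: PC=6 idx=0 pred=T actual=T -> ctr[0]=3
Ev 6: PC=7 idx=1 pred=T actual=T -> ctr[1]=3
Ev 7: PC=6 idx=0 pred=T actual=T -> ctr[0]=3
Ev 8: PC=7 idx=1 pred=T actual=N -> ctr[1]=2
Ev 9: PC=6 idx=0 pred=T actual=N -> ctr[0]=2
Ev 10: PC=6 idx=0 pred=T actual=N -> ctr[0]=1
Ev 11: PC=7 idx=1 pred=T actual=N -> ctr[1]=1
Ev 12: PC=6 idx=0 pred=N actual=N -> ctr[0]=0
Ev 13: PC=7 idx=1 pred=N actual=T -> ctr[1]=2
Ev 14: PC=7 idx=1 pred=T actual=T -> ctr[1]=3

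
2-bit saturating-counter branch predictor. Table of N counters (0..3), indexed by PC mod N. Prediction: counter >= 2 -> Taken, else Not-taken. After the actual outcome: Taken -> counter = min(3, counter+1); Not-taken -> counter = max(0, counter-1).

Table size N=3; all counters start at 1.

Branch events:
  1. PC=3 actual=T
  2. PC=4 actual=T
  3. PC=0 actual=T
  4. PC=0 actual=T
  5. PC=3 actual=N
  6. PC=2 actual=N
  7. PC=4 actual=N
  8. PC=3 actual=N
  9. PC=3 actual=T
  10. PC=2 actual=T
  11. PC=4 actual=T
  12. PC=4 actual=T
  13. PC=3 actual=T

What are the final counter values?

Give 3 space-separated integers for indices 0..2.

Answer: 3 3 1

Derivation:
Ev 1: PC=3 idx=0 pred=N actual=T -> ctr[0]=2
Ev 2: PC=4 idx=1 pred=N actual=T -> ctr[1]=2
Ev 3: PC=0 idx=0 pred=T actual=T -> ctr[0]=3
Ev 4: PC=0 idx=0 pred=T actual=T -> ctr[0]=3
Ev 5: PC=3 idx=0 pred=T actual=N -> ctr[0]=2
Ev 6: PC=2 idx=2 pred=N actual=N -> ctr[2]=0
Ev 7: PC=4 idx=1 pred=T actual=N -> ctr[1]=1
Ev 8: PC=3 idx=0 pred=T actual=N -> ctr[0]=1
Ev 9: PC=3 idx=0 pred=N actual=T -> ctr[0]=2
Ev 10: PC=2 idx=2 pred=N actual=T -> ctr[2]=1
Ev 11: PC=4 idx=1 pred=N actual=T -> ctr[1]=2
Ev 12: PC=4 idx=1 pred=T actual=T -> ctr[1]=3
Ev 13: PC=3 idx=0 pred=T actual=T -> ctr[0]=3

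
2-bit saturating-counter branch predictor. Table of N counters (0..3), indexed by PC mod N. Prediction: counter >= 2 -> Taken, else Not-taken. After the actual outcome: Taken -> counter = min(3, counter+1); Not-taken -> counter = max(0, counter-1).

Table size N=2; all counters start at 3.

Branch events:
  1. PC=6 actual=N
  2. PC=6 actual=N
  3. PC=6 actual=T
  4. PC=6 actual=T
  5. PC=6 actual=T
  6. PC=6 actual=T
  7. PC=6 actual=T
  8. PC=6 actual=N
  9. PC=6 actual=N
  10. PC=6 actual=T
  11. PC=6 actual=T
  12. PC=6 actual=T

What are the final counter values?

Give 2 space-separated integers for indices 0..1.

Answer: 3 3

Derivation:
Ev 1: PC=6 idx=0 pred=T actual=N -> ctr[0]=2
Ev 2: PC=6 idx=0 pred=T actual=N -> ctr[0]=1
Ev 3: PC=6 idx=0 pred=N actual=T -> ctr[0]=2
Ev 4: PC=6 idx=0 pred=T actual=T -> ctr[0]=3
Ev 5: PC=6 idx=0 pred=T actual=T -> ctr[0]=3
Ev 6: PC=6 idx=0 pred=T actual=T -> ctr[0]=3
Ev 7: PC=6 idx=0 pred=T actual=T -> ctr[0]=3
Ev 8: PC=6 idx=0 pred=T actual=N -> ctr[0]=2
Ev 9: PC=6 idx=0 pred=T actual=N -> ctr[0]=1
Ev 10: PC=6 idx=0 pred=N actual=T -> ctr[0]=2
Ev 11: PC=6 idx=0 pred=T actual=T -> ctr[0]=3
Ev 12: PC=6 idx=0 pred=T actual=T -> ctr[0]=3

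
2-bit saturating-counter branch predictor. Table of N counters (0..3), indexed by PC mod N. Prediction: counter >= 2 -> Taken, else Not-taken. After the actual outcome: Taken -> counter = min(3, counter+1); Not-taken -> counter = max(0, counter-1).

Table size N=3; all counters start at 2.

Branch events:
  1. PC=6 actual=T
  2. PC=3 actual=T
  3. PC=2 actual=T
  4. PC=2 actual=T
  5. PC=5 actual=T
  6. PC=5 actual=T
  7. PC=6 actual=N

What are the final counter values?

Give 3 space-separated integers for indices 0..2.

Ev 1: PC=6 idx=0 pred=T actual=T -> ctr[0]=3
Ev 2: PC=3 idx=0 pred=T actual=T -> ctr[0]=3
Ev 3: PC=2 idx=2 pred=T actual=T -> ctr[2]=3
Ev 4: PC=2 idx=2 pred=T actual=T -> ctr[2]=3
Ev 5: PC=5 idx=2 pred=T actual=T -> ctr[2]=3
Ev 6: PC=5 idx=2 pred=T actual=T -> ctr[2]=3
Ev 7: PC=6 idx=0 pred=T actual=N -> ctr[0]=2

Answer: 2 2 3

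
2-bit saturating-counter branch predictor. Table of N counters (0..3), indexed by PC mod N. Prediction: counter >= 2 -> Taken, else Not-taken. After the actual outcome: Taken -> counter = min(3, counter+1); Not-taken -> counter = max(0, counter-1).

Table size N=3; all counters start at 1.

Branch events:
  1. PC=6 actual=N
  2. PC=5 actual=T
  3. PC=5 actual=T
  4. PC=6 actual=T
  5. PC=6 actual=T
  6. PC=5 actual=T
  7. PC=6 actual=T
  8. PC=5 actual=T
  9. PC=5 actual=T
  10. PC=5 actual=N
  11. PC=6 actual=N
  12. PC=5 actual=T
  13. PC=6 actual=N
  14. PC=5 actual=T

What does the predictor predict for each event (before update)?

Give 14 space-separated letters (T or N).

Answer: N N T N N T T T T T T T T T

Derivation:
Ev 1: PC=6 idx=0 pred=N actual=N -> ctr[0]=0
Ev 2: PC=5 idx=2 pred=N actual=T -> ctr[2]=2
Ev 3: PC=5 idx=2 pred=T actual=T -> ctr[2]=3
Ev 4: PC=6 idx=0 pred=N actual=T -> ctr[0]=1
Ev 5: PC=6 idx=0 pred=N actual=T -> ctr[0]=2
Ev 6: PC=5 idx=2 pred=T actual=T -> ctr[2]=3
Ev 7: PC=6 idx=0 pred=T actual=T -> ctr[0]=3
Ev 8: PC=5 idx=2 pred=T actual=T -> ctr[2]=3
Ev 9: PC=5 idx=2 pred=T actual=T -> ctr[2]=3
Ev 10: PC=5 idx=2 pred=T actual=N -> ctr[2]=2
Ev 11: PC=6 idx=0 pred=T actual=N -> ctr[0]=2
Ev 12: PC=5 idx=2 pred=T actual=T -> ctr[2]=3
Ev 13: PC=6 idx=0 pred=T actual=N -> ctr[0]=1
Ev 14: PC=5 idx=2 pred=T actual=T -> ctr[2]=3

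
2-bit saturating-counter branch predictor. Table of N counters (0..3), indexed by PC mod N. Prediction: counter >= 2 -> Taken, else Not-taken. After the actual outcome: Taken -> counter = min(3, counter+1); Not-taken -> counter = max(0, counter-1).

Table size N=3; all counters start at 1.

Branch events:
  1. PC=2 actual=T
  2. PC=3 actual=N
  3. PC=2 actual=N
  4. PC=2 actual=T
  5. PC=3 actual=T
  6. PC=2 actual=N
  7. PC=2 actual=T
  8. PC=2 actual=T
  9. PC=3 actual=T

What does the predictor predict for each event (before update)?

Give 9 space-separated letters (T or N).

Ev 1: PC=2 idx=2 pred=N actual=T -> ctr[2]=2
Ev 2: PC=3 idx=0 pred=N actual=N -> ctr[0]=0
Ev 3: PC=2 idx=2 pred=T actual=N -> ctr[2]=1
Ev 4: PC=2 idx=2 pred=N actual=T -> ctr[2]=2
Ev 5: PC=3 idx=0 pred=N actual=T -> ctr[0]=1
Ev 6: PC=2 idx=2 pred=T actual=N -> ctr[2]=1
Ev 7: PC=2 idx=2 pred=N actual=T -> ctr[2]=2
Ev 8: PC=2 idx=2 pred=T actual=T -> ctr[2]=3
Ev 9: PC=3 idx=0 pred=N actual=T -> ctr[0]=2

Answer: N N T N N T N T N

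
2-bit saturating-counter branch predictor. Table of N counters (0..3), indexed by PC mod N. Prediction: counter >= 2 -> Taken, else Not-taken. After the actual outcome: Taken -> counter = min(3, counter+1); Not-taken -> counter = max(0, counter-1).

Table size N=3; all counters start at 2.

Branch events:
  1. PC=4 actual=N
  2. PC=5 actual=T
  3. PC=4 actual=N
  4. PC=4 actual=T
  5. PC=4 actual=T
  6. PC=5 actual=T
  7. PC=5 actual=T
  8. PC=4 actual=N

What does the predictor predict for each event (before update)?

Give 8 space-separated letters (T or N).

Answer: T T N N N T T T

Derivation:
Ev 1: PC=4 idx=1 pred=T actual=N -> ctr[1]=1
Ev 2: PC=5 idx=2 pred=T actual=T -> ctr[2]=3
Ev 3: PC=4 idx=1 pred=N actual=N -> ctr[1]=0
Ev 4: PC=4 idx=1 pred=N actual=T -> ctr[1]=1
Ev 5: PC=4 idx=1 pred=N actual=T -> ctr[1]=2
Ev 6: PC=5 idx=2 pred=T actual=T -> ctr[2]=3
Ev 7: PC=5 idx=2 pred=T actual=T -> ctr[2]=3
Ev 8: PC=4 idx=1 pred=T actual=N -> ctr[1]=1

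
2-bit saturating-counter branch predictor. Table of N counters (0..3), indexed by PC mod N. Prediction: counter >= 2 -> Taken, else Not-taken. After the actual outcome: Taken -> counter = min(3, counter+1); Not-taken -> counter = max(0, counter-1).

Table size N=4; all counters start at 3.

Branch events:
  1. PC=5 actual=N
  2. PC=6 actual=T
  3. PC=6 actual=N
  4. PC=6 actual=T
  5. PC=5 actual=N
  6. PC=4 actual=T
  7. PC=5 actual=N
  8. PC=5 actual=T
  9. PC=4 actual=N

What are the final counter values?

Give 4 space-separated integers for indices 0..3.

Answer: 2 1 3 3

Derivation:
Ev 1: PC=5 idx=1 pred=T actual=N -> ctr[1]=2
Ev 2: PC=6 idx=2 pred=T actual=T -> ctr[2]=3
Ev 3: PC=6 idx=2 pred=T actual=N -> ctr[2]=2
Ev 4: PC=6 idx=2 pred=T actual=T -> ctr[2]=3
Ev 5: PC=5 idx=1 pred=T actual=N -> ctr[1]=1
Ev 6: PC=4 idx=0 pred=T actual=T -> ctr[0]=3
Ev 7: PC=5 idx=1 pred=N actual=N -> ctr[1]=0
Ev 8: PC=5 idx=1 pred=N actual=T -> ctr[1]=1
Ev 9: PC=4 idx=0 pred=T actual=N -> ctr[0]=2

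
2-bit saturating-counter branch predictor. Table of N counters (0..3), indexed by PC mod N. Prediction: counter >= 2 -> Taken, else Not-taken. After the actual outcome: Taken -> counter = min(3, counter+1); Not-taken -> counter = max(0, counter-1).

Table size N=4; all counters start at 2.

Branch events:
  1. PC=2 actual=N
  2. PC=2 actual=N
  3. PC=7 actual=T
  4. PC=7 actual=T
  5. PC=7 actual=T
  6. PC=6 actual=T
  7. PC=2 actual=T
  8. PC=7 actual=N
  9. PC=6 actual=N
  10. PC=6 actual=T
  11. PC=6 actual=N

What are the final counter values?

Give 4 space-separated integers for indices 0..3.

Ev 1: PC=2 idx=2 pred=T actual=N -> ctr[2]=1
Ev 2: PC=2 idx=2 pred=N actual=N -> ctr[2]=0
Ev 3: PC=7 idx=3 pred=T actual=T -> ctr[3]=3
Ev 4: PC=7 idx=3 pred=T actual=T -> ctr[3]=3
Ev 5: PC=7 idx=3 pred=T actual=T -> ctr[3]=3
Ev 6: PC=6 idx=2 pred=N actual=T -> ctr[2]=1
Ev 7: PC=2 idx=2 pred=N actual=T -> ctr[2]=2
Ev 8: PC=7 idx=3 pred=T actual=N -> ctr[3]=2
Ev 9: PC=6 idx=2 pred=T actual=N -> ctr[2]=1
Ev 10: PC=6 idx=2 pred=N actual=T -> ctr[2]=2
Ev 11: PC=6 idx=2 pred=T actual=N -> ctr[2]=1

Answer: 2 2 1 2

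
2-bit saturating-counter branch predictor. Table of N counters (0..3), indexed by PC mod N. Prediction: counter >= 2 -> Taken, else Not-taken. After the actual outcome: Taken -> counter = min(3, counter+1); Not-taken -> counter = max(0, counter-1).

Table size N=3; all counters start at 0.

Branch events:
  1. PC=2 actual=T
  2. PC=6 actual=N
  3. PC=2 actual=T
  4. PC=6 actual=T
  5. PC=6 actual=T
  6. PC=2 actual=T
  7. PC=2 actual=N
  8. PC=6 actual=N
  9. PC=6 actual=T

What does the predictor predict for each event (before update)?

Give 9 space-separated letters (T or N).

Ev 1: PC=2 idx=2 pred=N actual=T -> ctr[2]=1
Ev 2: PC=6 idx=0 pred=N actual=N -> ctr[0]=0
Ev 3: PC=2 idx=2 pred=N actual=T -> ctr[2]=2
Ev 4: PC=6 idx=0 pred=N actual=T -> ctr[0]=1
Ev 5: PC=6 idx=0 pred=N actual=T -> ctr[0]=2
Ev 6: PC=2 idx=2 pred=T actual=T -> ctr[2]=3
Ev 7: PC=2 idx=2 pred=T actual=N -> ctr[2]=2
Ev 8: PC=6 idx=0 pred=T actual=N -> ctr[0]=1
Ev 9: PC=6 idx=0 pred=N actual=T -> ctr[0]=2

Answer: N N N N N T T T N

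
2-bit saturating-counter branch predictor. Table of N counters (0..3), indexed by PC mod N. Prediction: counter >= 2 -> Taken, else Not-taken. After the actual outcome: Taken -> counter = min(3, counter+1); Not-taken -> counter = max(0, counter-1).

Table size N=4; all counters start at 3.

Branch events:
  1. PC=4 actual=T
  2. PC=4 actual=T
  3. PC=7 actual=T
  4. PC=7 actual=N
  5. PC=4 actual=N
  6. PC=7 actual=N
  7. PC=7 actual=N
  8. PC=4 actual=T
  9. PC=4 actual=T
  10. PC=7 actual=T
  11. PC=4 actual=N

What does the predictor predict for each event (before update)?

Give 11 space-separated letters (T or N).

Answer: T T T T T T N T T N T

Derivation:
Ev 1: PC=4 idx=0 pred=T actual=T -> ctr[0]=3
Ev 2: PC=4 idx=0 pred=T actual=T -> ctr[0]=3
Ev 3: PC=7 idx=3 pred=T actual=T -> ctr[3]=3
Ev 4: PC=7 idx=3 pred=T actual=N -> ctr[3]=2
Ev 5: PC=4 idx=0 pred=T actual=N -> ctr[0]=2
Ev 6: PC=7 idx=3 pred=T actual=N -> ctr[3]=1
Ev 7: PC=7 idx=3 pred=N actual=N -> ctr[3]=0
Ev 8: PC=4 idx=0 pred=T actual=T -> ctr[0]=3
Ev 9: PC=4 idx=0 pred=T actual=T -> ctr[0]=3
Ev 10: PC=7 idx=3 pred=N actual=T -> ctr[3]=1
Ev 11: PC=4 idx=0 pred=T actual=N -> ctr[0]=2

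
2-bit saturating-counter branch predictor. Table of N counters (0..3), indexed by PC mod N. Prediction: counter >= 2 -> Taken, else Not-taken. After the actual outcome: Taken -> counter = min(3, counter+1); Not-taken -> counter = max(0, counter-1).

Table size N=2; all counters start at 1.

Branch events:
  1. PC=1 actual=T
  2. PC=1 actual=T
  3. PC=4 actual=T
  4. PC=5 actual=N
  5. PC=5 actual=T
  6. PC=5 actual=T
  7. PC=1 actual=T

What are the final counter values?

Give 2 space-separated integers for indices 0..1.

Ev 1: PC=1 idx=1 pred=N actual=T -> ctr[1]=2
Ev 2: PC=1 idx=1 pred=T actual=T -> ctr[1]=3
Ev 3: PC=4 idx=0 pred=N actual=T -> ctr[0]=2
Ev 4: PC=5 idx=1 pred=T actual=N -> ctr[1]=2
Ev 5: PC=5 idx=1 pred=T actual=T -> ctr[1]=3
Ev 6: PC=5 idx=1 pred=T actual=T -> ctr[1]=3
Ev 7: PC=1 idx=1 pred=T actual=T -> ctr[1]=3

Answer: 2 3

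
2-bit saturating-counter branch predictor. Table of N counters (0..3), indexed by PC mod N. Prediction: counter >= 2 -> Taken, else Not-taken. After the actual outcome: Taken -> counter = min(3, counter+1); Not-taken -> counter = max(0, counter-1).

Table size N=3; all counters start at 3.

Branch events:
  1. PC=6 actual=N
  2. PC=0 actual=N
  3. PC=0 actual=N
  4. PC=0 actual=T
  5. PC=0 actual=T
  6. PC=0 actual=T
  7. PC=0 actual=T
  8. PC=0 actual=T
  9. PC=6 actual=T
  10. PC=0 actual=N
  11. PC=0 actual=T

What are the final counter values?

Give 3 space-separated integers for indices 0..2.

Answer: 3 3 3

Derivation:
Ev 1: PC=6 idx=0 pred=T actual=N -> ctr[0]=2
Ev 2: PC=0 idx=0 pred=T actual=N -> ctr[0]=1
Ev 3: PC=0 idx=0 pred=N actual=N -> ctr[0]=0
Ev 4: PC=0 idx=0 pred=N actual=T -> ctr[0]=1
Ev 5: PC=0 idx=0 pred=N actual=T -> ctr[0]=2
Ev 6: PC=0 idx=0 pred=T actual=T -> ctr[0]=3
Ev 7: PC=0 idx=0 pred=T actual=T -> ctr[0]=3
Ev 8: PC=0 idx=0 pred=T actual=T -> ctr[0]=3
Ev 9: PC=6 idx=0 pred=T actual=T -> ctr[0]=3
Ev 10: PC=0 idx=0 pred=T actual=N -> ctr[0]=2
Ev 11: PC=0 idx=0 pred=T actual=T -> ctr[0]=3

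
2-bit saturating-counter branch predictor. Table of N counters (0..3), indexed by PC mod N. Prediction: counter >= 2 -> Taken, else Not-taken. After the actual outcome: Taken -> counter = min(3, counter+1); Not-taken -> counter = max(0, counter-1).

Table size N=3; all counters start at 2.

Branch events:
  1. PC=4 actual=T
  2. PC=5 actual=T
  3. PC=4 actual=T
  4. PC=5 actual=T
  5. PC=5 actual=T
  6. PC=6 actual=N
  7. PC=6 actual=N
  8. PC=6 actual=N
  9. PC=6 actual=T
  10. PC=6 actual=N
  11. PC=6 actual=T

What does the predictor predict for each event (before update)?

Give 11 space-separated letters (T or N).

Ev 1: PC=4 idx=1 pred=T actual=T -> ctr[1]=3
Ev 2: PC=5 idx=2 pred=T actual=T -> ctr[2]=3
Ev 3: PC=4 idx=1 pred=T actual=T -> ctr[1]=3
Ev 4: PC=5 idx=2 pred=T actual=T -> ctr[2]=3
Ev 5: PC=5 idx=2 pred=T actual=T -> ctr[2]=3
Ev 6: PC=6 idx=0 pred=T actual=N -> ctr[0]=1
Ev 7: PC=6 idx=0 pred=N actual=N -> ctr[0]=0
Ev 8: PC=6 idx=0 pred=N actual=N -> ctr[0]=0
Ev 9: PC=6 idx=0 pred=N actual=T -> ctr[0]=1
Ev 10: PC=6 idx=0 pred=N actual=N -> ctr[0]=0
Ev 11: PC=6 idx=0 pred=N actual=T -> ctr[0]=1

Answer: T T T T T T N N N N N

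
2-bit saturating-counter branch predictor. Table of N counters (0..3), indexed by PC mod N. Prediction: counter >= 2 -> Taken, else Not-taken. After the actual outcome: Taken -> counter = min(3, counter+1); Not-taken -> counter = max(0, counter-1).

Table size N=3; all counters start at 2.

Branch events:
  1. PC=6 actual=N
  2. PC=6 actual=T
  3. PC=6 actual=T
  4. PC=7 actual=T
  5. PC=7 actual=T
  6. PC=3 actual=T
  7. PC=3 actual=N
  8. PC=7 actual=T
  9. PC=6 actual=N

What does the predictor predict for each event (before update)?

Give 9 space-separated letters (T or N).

Answer: T N T T T T T T T

Derivation:
Ev 1: PC=6 idx=0 pred=T actual=N -> ctr[0]=1
Ev 2: PC=6 idx=0 pred=N actual=T -> ctr[0]=2
Ev 3: PC=6 idx=0 pred=T actual=T -> ctr[0]=3
Ev 4: PC=7 idx=1 pred=T actual=T -> ctr[1]=3
Ev 5: PC=7 idx=1 pred=T actual=T -> ctr[1]=3
Ev 6: PC=3 idx=0 pred=T actual=T -> ctr[0]=3
Ev 7: PC=3 idx=0 pred=T actual=N -> ctr[0]=2
Ev 8: PC=7 idx=1 pred=T actual=T -> ctr[1]=3
Ev 9: PC=6 idx=0 pred=T actual=N -> ctr[0]=1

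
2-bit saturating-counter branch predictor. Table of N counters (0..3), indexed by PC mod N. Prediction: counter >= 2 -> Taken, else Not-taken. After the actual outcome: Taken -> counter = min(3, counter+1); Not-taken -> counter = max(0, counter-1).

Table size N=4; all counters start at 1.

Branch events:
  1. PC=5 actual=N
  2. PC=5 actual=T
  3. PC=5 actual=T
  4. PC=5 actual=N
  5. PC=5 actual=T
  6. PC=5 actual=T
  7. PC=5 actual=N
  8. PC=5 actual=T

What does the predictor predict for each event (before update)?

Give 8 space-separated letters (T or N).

Answer: N N N T N T T T

Derivation:
Ev 1: PC=5 idx=1 pred=N actual=N -> ctr[1]=0
Ev 2: PC=5 idx=1 pred=N actual=T -> ctr[1]=1
Ev 3: PC=5 idx=1 pred=N actual=T -> ctr[1]=2
Ev 4: PC=5 idx=1 pred=T actual=N -> ctr[1]=1
Ev 5: PC=5 idx=1 pred=N actual=T -> ctr[1]=2
Ev 6: PC=5 idx=1 pred=T actual=T -> ctr[1]=3
Ev 7: PC=5 idx=1 pred=T actual=N -> ctr[1]=2
Ev 8: PC=5 idx=1 pred=T actual=T -> ctr[1]=3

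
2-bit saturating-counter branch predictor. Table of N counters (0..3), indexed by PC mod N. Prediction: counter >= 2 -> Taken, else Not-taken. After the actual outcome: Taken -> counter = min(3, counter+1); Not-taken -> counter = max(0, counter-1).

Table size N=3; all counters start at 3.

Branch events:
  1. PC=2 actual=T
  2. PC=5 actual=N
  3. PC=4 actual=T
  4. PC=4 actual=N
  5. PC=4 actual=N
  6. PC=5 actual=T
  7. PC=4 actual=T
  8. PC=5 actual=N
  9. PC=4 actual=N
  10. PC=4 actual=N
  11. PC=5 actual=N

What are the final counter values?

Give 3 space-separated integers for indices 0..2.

Answer: 3 0 1

Derivation:
Ev 1: PC=2 idx=2 pred=T actual=T -> ctr[2]=3
Ev 2: PC=5 idx=2 pred=T actual=N -> ctr[2]=2
Ev 3: PC=4 idx=1 pred=T actual=T -> ctr[1]=3
Ev 4: PC=4 idx=1 pred=T actual=N -> ctr[1]=2
Ev 5: PC=4 idx=1 pred=T actual=N -> ctr[1]=1
Ev 6: PC=5 idx=2 pred=T actual=T -> ctr[2]=3
Ev 7: PC=4 idx=1 pred=N actual=T -> ctr[1]=2
Ev 8: PC=5 idx=2 pred=T actual=N -> ctr[2]=2
Ev 9: PC=4 idx=1 pred=T actual=N -> ctr[1]=1
Ev 10: PC=4 idx=1 pred=N actual=N -> ctr[1]=0
Ev 11: PC=5 idx=2 pred=T actual=N -> ctr[2]=1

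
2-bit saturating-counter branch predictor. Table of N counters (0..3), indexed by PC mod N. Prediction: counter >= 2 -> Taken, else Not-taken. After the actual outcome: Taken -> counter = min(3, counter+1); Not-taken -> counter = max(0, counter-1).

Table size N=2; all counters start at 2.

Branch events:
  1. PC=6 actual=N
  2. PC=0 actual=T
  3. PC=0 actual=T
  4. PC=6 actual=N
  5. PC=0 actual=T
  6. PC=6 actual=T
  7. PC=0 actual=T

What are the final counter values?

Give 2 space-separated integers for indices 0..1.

Ev 1: PC=6 idx=0 pred=T actual=N -> ctr[0]=1
Ev 2: PC=0 idx=0 pred=N actual=T -> ctr[0]=2
Ev 3: PC=0 idx=0 pred=T actual=T -> ctr[0]=3
Ev 4: PC=6 idx=0 pred=T actual=N -> ctr[0]=2
Ev 5: PC=0 idx=0 pred=T actual=T -> ctr[0]=3
Ev 6: PC=6 idx=0 pred=T actual=T -> ctr[0]=3
Ev 7: PC=0 idx=0 pred=T actual=T -> ctr[0]=3

Answer: 3 2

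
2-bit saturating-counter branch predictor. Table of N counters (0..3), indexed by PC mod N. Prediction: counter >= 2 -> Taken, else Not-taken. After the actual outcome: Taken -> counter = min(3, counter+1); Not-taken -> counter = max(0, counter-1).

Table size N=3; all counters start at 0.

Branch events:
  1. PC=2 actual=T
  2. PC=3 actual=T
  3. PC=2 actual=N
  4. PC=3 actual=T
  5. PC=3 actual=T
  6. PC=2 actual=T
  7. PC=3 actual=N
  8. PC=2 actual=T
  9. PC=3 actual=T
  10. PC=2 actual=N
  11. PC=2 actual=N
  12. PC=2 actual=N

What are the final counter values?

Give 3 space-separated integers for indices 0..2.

Answer: 3 0 0

Derivation:
Ev 1: PC=2 idx=2 pred=N actual=T -> ctr[2]=1
Ev 2: PC=3 idx=0 pred=N actual=T -> ctr[0]=1
Ev 3: PC=2 idx=2 pred=N actual=N -> ctr[2]=0
Ev 4: PC=3 idx=0 pred=N actual=T -> ctr[0]=2
Ev 5: PC=3 idx=0 pred=T actual=T -> ctr[0]=3
Ev 6: PC=2 idx=2 pred=N actual=T -> ctr[2]=1
Ev 7: PC=3 idx=0 pred=T actual=N -> ctr[0]=2
Ev 8: PC=2 idx=2 pred=N actual=T -> ctr[2]=2
Ev 9: PC=3 idx=0 pred=T actual=T -> ctr[0]=3
Ev 10: PC=2 idx=2 pred=T actual=N -> ctr[2]=1
Ev 11: PC=2 idx=2 pred=N actual=N -> ctr[2]=0
Ev 12: PC=2 idx=2 pred=N actual=N -> ctr[2]=0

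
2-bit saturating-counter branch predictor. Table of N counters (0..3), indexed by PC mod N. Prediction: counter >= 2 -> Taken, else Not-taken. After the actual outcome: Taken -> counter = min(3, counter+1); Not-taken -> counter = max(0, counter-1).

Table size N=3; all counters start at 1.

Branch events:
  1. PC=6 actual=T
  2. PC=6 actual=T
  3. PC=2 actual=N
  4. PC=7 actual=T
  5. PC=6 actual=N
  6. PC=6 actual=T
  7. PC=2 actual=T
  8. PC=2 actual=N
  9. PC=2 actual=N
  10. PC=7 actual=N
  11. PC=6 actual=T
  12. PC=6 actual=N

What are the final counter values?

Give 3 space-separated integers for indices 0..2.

Ev 1: PC=6 idx=0 pred=N actual=T -> ctr[0]=2
Ev 2: PC=6 idx=0 pred=T actual=T -> ctr[0]=3
Ev 3: PC=2 idx=2 pred=N actual=N -> ctr[2]=0
Ev 4: PC=7 idx=1 pred=N actual=T -> ctr[1]=2
Ev 5: PC=6 idx=0 pred=T actual=N -> ctr[0]=2
Ev 6: PC=6 idx=0 pred=T actual=T -> ctr[0]=3
Ev 7: PC=2 idx=2 pred=N actual=T -> ctr[2]=1
Ev 8: PC=2 idx=2 pred=N actual=N -> ctr[2]=0
Ev 9: PC=2 idx=2 pred=N actual=N -> ctr[2]=0
Ev 10: PC=7 idx=1 pred=T actual=N -> ctr[1]=1
Ev 11: PC=6 idx=0 pred=T actual=T -> ctr[0]=3
Ev 12: PC=6 idx=0 pred=T actual=N -> ctr[0]=2

Answer: 2 1 0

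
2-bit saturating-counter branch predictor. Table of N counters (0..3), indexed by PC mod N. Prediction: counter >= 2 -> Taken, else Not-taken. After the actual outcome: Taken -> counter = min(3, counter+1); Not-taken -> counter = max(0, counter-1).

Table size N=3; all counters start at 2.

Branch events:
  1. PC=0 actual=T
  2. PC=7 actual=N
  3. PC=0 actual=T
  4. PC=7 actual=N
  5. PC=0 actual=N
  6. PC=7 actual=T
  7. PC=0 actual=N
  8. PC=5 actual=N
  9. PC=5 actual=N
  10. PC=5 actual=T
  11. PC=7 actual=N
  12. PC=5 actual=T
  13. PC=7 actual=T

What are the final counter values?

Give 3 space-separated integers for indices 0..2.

Ev 1: PC=0 idx=0 pred=T actual=T -> ctr[0]=3
Ev 2: PC=7 idx=1 pred=T actual=N -> ctr[1]=1
Ev 3: PC=0 idx=0 pred=T actual=T -> ctr[0]=3
Ev 4: PC=7 idx=1 pred=N actual=N -> ctr[1]=0
Ev 5: PC=0 idx=0 pred=T actual=N -> ctr[0]=2
Ev 6: PC=7 idx=1 pred=N actual=T -> ctr[1]=1
Ev 7: PC=0 idx=0 pred=T actual=N -> ctr[0]=1
Ev 8: PC=5 idx=2 pred=T actual=N -> ctr[2]=1
Ev 9: PC=5 idx=2 pred=N actual=N -> ctr[2]=0
Ev 10: PC=5 idx=2 pred=N actual=T -> ctr[2]=1
Ev 11: PC=7 idx=1 pred=N actual=N -> ctr[1]=0
Ev 12: PC=5 idx=2 pred=N actual=T -> ctr[2]=2
Ev 13: PC=7 idx=1 pred=N actual=T -> ctr[1]=1

Answer: 1 1 2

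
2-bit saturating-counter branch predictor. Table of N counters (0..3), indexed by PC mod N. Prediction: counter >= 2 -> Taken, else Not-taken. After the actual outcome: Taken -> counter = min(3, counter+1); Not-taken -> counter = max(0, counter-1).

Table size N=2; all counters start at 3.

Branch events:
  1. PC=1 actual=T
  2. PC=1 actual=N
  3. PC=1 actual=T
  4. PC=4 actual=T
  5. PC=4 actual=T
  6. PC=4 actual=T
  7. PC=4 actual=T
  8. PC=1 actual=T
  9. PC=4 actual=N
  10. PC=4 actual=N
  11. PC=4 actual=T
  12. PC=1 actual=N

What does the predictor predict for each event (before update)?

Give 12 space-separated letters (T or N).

Ev 1: PC=1 idx=1 pred=T actual=T -> ctr[1]=3
Ev 2: PC=1 idx=1 pred=T actual=N -> ctr[1]=2
Ev 3: PC=1 idx=1 pred=T actual=T -> ctr[1]=3
Ev 4: PC=4 idx=0 pred=T actual=T -> ctr[0]=3
Ev 5: PC=4 idx=0 pred=T actual=T -> ctr[0]=3
Ev 6: PC=4 idx=0 pred=T actual=T -> ctr[0]=3
Ev 7: PC=4 idx=0 pred=T actual=T -> ctr[0]=3
Ev 8: PC=1 idx=1 pred=T actual=T -> ctr[1]=3
Ev 9: PC=4 idx=0 pred=T actual=N -> ctr[0]=2
Ev 10: PC=4 idx=0 pred=T actual=N -> ctr[0]=1
Ev 11: PC=4 idx=0 pred=N actual=T -> ctr[0]=2
Ev 12: PC=1 idx=1 pred=T actual=N -> ctr[1]=2

Answer: T T T T T T T T T T N T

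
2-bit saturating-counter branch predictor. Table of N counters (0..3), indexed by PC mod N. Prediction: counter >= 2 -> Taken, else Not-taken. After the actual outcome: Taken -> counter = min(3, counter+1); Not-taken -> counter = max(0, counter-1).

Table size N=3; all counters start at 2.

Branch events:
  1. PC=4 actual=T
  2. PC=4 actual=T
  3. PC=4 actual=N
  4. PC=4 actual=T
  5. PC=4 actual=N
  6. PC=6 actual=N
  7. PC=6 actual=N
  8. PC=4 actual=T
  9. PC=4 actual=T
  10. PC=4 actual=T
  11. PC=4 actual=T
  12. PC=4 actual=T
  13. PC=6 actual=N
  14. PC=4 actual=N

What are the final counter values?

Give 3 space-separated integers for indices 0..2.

Ev 1: PC=4 idx=1 pred=T actual=T -> ctr[1]=3
Ev 2: PC=4 idx=1 pred=T actual=T -> ctr[1]=3
Ev 3: PC=4 idx=1 pred=T actual=N -> ctr[1]=2
Ev 4: PC=4 idx=1 pred=T actual=T -> ctr[1]=3
Ev 5: PC=4 idx=1 pred=T actual=N -> ctr[1]=2
Ev 6: PC=6 idx=0 pred=T actual=N -> ctr[0]=1
Ev 7: PC=6 idx=0 pred=N actual=N -> ctr[0]=0
Ev 8: PC=4 idx=1 pred=T actual=T -> ctr[1]=3
Ev 9: PC=4 idx=1 pred=T actual=T -> ctr[1]=3
Ev 10: PC=4 idx=1 pred=T actual=T -> ctr[1]=3
Ev 11: PC=4 idx=1 pred=T actual=T -> ctr[1]=3
Ev 12: PC=4 idx=1 pred=T actual=T -> ctr[1]=3
Ev 13: PC=6 idx=0 pred=N actual=N -> ctr[0]=0
Ev 14: PC=4 idx=1 pred=T actual=N -> ctr[1]=2

Answer: 0 2 2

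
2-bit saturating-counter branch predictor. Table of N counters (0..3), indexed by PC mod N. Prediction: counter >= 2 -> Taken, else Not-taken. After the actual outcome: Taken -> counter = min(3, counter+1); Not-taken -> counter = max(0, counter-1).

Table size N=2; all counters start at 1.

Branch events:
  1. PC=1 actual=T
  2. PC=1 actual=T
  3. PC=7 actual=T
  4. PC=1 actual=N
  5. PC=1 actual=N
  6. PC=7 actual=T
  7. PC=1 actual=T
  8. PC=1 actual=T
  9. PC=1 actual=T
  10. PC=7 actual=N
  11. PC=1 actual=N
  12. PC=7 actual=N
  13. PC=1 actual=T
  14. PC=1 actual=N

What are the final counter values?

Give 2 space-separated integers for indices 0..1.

Answer: 1 0

Derivation:
Ev 1: PC=1 idx=1 pred=N actual=T -> ctr[1]=2
Ev 2: PC=1 idx=1 pred=T actual=T -> ctr[1]=3
Ev 3: PC=7 idx=1 pred=T actual=T -> ctr[1]=3
Ev 4: PC=1 idx=1 pred=T actual=N -> ctr[1]=2
Ev 5: PC=1 idx=1 pred=T actual=N -> ctr[1]=1
Ev 6: PC=7 idx=1 pred=N actual=T -> ctr[1]=2
Ev 7: PC=1 idx=1 pred=T actual=T -> ctr[1]=3
Ev 8: PC=1 idx=1 pred=T actual=T -> ctr[1]=3
Ev 9: PC=1 idx=1 pred=T actual=T -> ctr[1]=3
Ev 10: PC=7 idx=1 pred=T actual=N -> ctr[1]=2
Ev 11: PC=1 idx=1 pred=T actual=N -> ctr[1]=1
Ev 12: PC=7 idx=1 pred=N actual=N -> ctr[1]=0
Ev 13: PC=1 idx=1 pred=N actual=T -> ctr[1]=1
Ev 14: PC=1 idx=1 pred=N actual=N -> ctr[1]=0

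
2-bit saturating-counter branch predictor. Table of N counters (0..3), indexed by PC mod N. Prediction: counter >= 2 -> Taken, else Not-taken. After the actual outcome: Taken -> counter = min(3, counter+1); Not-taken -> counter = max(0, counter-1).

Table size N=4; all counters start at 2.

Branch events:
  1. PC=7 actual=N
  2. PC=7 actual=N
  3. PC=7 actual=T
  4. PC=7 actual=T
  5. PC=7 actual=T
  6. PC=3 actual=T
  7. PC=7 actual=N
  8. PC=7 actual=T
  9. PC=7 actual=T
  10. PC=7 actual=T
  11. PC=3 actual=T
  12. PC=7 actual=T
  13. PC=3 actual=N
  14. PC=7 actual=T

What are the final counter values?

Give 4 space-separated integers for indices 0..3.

Answer: 2 2 2 3

Derivation:
Ev 1: PC=7 idx=3 pred=T actual=N -> ctr[3]=1
Ev 2: PC=7 idx=3 pred=N actual=N -> ctr[3]=0
Ev 3: PC=7 idx=3 pred=N actual=T -> ctr[3]=1
Ev 4: PC=7 idx=3 pred=N actual=T -> ctr[3]=2
Ev 5: PC=7 idx=3 pred=T actual=T -> ctr[3]=3
Ev 6: PC=3 idx=3 pred=T actual=T -> ctr[3]=3
Ev 7: PC=7 idx=3 pred=T actual=N -> ctr[3]=2
Ev 8: PC=7 idx=3 pred=T actual=T -> ctr[3]=3
Ev 9: PC=7 idx=3 pred=T actual=T -> ctr[3]=3
Ev 10: PC=7 idx=3 pred=T actual=T -> ctr[3]=3
Ev 11: PC=3 idx=3 pred=T actual=T -> ctr[3]=3
Ev 12: PC=7 idx=3 pred=T actual=T -> ctr[3]=3
Ev 13: PC=3 idx=3 pred=T actual=N -> ctr[3]=2
Ev 14: PC=7 idx=3 pred=T actual=T -> ctr[3]=3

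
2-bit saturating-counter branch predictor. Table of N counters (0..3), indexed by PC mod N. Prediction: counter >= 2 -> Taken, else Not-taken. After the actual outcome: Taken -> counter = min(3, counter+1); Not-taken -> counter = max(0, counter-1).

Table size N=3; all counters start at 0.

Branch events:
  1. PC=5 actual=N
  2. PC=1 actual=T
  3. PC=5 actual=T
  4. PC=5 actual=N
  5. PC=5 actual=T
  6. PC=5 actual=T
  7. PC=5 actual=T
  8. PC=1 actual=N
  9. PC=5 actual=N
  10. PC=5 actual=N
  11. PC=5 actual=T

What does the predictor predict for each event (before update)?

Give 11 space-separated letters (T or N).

Ev 1: PC=5 idx=2 pred=N actual=N -> ctr[2]=0
Ev 2: PC=1 idx=1 pred=N actual=T -> ctr[1]=1
Ev 3: PC=5 idx=2 pred=N actual=T -> ctr[2]=1
Ev 4: PC=5 idx=2 pred=N actual=N -> ctr[2]=0
Ev 5: PC=5 idx=2 pred=N actual=T -> ctr[2]=1
Ev 6: PC=5 idx=2 pred=N actual=T -> ctr[2]=2
Ev 7: PC=5 idx=2 pred=T actual=T -> ctr[2]=3
Ev 8: PC=1 idx=1 pred=N actual=N -> ctr[1]=0
Ev 9: PC=5 idx=2 pred=T actual=N -> ctr[2]=2
Ev 10: PC=5 idx=2 pred=T actual=N -> ctr[2]=1
Ev 11: PC=5 idx=2 pred=N actual=T -> ctr[2]=2

Answer: N N N N N N T N T T N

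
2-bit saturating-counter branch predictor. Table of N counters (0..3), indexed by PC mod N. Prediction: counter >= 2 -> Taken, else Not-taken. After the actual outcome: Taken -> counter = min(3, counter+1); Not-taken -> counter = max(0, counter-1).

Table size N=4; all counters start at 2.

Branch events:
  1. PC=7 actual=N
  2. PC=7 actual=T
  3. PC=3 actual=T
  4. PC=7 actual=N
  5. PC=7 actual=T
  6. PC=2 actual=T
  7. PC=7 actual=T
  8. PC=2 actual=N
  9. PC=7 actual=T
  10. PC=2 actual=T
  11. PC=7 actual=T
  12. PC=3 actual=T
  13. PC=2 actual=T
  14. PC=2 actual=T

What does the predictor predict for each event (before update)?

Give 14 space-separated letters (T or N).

Answer: T N T T T T T T T T T T T T

Derivation:
Ev 1: PC=7 idx=3 pred=T actual=N -> ctr[3]=1
Ev 2: PC=7 idx=3 pred=N actual=T -> ctr[3]=2
Ev 3: PC=3 idx=3 pred=T actual=T -> ctr[3]=3
Ev 4: PC=7 idx=3 pred=T actual=N -> ctr[3]=2
Ev 5: PC=7 idx=3 pred=T actual=T -> ctr[3]=3
Ev 6: PC=2 idx=2 pred=T actual=T -> ctr[2]=3
Ev 7: PC=7 idx=3 pred=T actual=T -> ctr[3]=3
Ev 8: PC=2 idx=2 pred=T actual=N -> ctr[2]=2
Ev 9: PC=7 idx=3 pred=T actual=T -> ctr[3]=3
Ev 10: PC=2 idx=2 pred=T actual=T -> ctr[2]=3
Ev 11: PC=7 idx=3 pred=T actual=T -> ctr[3]=3
Ev 12: PC=3 idx=3 pred=T actual=T -> ctr[3]=3
Ev 13: PC=2 idx=2 pred=T actual=T -> ctr[2]=3
Ev 14: PC=2 idx=2 pred=T actual=T -> ctr[2]=3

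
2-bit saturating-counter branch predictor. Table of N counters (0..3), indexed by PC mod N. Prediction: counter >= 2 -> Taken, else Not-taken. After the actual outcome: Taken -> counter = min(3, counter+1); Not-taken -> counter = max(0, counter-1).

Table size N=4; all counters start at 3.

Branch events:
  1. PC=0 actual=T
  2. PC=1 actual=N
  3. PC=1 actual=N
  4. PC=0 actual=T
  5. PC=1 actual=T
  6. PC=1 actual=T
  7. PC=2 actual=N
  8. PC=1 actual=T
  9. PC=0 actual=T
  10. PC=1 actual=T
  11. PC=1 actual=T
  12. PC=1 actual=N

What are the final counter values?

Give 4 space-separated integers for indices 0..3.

Answer: 3 2 2 3

Derivation:
Ev 1: PC=0 idx=0 pred=T actual=T -> ctr[0]=3
Ev 2: PC=1 idx=1 pred=T actual=N -> ctr[1]=2
Ev 3: PC=1 idx=1 pred=T actual=N -> ctr[1]=1
Ev 4: PC=0 idx=0 pred=T actual=T -> ctr[0]=3
Ev 5: PC=1 idx=1 pred=N actual=T -> ctr[1]=2
Ev 6: PC=1 idx=1 pred=T actual=T -> ctr[1]=3
Ev 7: PC=2 idx=2 pred=T actual=N -> ctr[2]=2
Ev 8: PC=1 idx=1 pred=T actual=T -> ctr[1]=3
Ev 9: PC=0 idx=0 pred=T actual=T -> ctr[0]=3
Ev 10: PC=1 idx=1 pred=T actual=T -> ctr[1]=3
Ev 11: PC=1 idx=1 pred=T actual=T -> ctr[1]=3
Ev 12: PC=1 idx=1 pred=T actual=N -> ctr[1]=2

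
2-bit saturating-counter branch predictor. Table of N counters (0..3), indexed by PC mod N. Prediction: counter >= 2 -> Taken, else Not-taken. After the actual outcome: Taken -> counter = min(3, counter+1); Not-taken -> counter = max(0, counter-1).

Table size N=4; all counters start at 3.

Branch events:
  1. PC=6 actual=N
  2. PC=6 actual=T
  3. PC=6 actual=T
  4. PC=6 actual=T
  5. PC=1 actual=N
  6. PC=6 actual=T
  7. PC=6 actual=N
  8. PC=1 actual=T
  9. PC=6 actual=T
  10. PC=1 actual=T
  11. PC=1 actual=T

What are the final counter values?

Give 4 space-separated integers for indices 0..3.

Ev 1: PC=6 idx=2 pred=T actual=N -> ctr[2]=2
Ev 2: PC=6 idx=2 pred=T actual=T -> ctr[2]=3
Ev 3: PC=6 idx=2 pred=T actual=T -> ctr[2]=3
Ev 4: PC=6 idx=2 pred=T actual=T -> ctr[2]=3
Ev 5: PC=1 idx=1 pred=T actual=N -> ctr[1]=2
Ev 6: PC=6 idx=2 pred=T actual=T -> ctr[2]=3
Ev 7: PC=6 idx=2 pred=T actual=N -> ctr[2]=2
Ev 8: PC=1 idx=1 pred=T actual=T -> ctr[1]=3
Ev 9: PC=6 idx=2 pred=T actual=T -> ctr[2]=3
Ev 10: PC=1 idx=1 pred=T actual=T -> ctr[1]=3
Ev 11: PC=1 idx=1 pred=T actual=T -> ctr[1]=3

Answer: 3 3 3 3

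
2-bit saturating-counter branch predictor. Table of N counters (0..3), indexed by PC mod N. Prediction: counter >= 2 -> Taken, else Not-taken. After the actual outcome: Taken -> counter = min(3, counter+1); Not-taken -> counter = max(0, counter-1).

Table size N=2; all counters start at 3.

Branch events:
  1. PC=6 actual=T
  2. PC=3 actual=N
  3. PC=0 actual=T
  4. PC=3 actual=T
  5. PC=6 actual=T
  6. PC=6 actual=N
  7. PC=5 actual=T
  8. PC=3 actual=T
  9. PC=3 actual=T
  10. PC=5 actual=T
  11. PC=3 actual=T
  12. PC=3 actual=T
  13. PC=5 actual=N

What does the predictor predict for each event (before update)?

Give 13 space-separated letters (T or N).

Ev 1: PC=6 idx=0 pred=T actual=T -> ctr[0]=3
Ev 2: PC=3 idx=1 pred=T actual=N -> ctr[1]=2
Ev 3: PC=0 idx=0 pred=T actual=T -> ctr[0]=3
Ev 4: PC=3 idx=1 pred=T actual=T -> ctr[1]=3
Ev 5: PC=6 idx=0 pred=T actual=T -> ctr[0]=3
Ev 6: PC=6 idx=0 pred=T actual=N -> ctr[0]=2
Ev 7: PC=5 idx=1 pred=T actual=T -> ctr[1]=3
Ev 8: PC=3 idx=1 pred=T actual=T -> ctr[1]=3
Ev 9: PC=3 idx=1 pred=T actual=T -> ctr[1]=3
Ev 10: PC=5 idx=1 pred=T actual=T -> ctr[1]=3
Ev 11: PC=3 idx=1 pred=T actual=T -> ctr[1]=3
Ev 12: PC=3 idx=1 pred=T actual=T -> ctr[1]=3
Ev 13: PC=5 idx=1 pred=T actual=N -> ctr[1]=2

Answer: T T T T T T T T T T T T T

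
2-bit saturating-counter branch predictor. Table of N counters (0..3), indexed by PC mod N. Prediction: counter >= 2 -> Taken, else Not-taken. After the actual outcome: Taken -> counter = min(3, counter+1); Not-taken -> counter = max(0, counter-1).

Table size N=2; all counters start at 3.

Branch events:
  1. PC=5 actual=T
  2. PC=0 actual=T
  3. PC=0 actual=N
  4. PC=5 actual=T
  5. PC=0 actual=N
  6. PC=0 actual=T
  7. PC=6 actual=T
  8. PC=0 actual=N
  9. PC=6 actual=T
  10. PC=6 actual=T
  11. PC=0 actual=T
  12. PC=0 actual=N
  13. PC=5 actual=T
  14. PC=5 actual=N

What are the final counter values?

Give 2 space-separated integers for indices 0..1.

Ev 1: PC=5 idx=1 pred=T actual=T -> ctr[1]=3
Ev 2: PC=0 idx=0 pred=T actual=T -> ctr[0]=3
Ev 3: PC=0 idx=0 pred=T actual=N -> ctr[0]=2
Ev 4: PC=5 idx=1 pred=T actual=T -> ctr[1]=3
Ev 5: PC=0 idx=0 pred=T actual=N -> ctr[0]=1
Ev 6: PC=0 idx=0 pred=N actual=T -> ctr[0]=2
Ev 7: PC=6 idx=0 pred=T actual=T -> ctr[0]=3
Ev 8: PC=0 idx=0 pred=T actual=N -> ctr[0]=2
Ev 9: PC=6 idx=0 pred=T actual=T -> ctr[0]=3
Ev 10: PC=6 idx=0 pred=T actual=T -> ctr[0]=3
Ev 11: PC=0 idx=0 pred=T actual=T -> ctr[0]=3
Ev 12: PC=0 idx=0 pred=T actual=N -> ctr[0]=2
Ev 13: PC=5 idx=1 pred=T actual=T -> ctr[1]=3
Ev 14: PC=5 idx=1 pred=T actual=N -> ctr[1]=2

Answer: 2 2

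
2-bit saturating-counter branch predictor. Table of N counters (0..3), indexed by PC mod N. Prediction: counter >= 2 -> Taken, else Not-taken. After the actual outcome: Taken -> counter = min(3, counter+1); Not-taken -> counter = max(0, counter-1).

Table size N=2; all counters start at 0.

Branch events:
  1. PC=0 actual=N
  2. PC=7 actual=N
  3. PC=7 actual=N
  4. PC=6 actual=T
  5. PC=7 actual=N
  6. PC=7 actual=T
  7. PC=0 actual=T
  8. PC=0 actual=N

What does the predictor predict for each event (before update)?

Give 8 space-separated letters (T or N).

Ev 1: PC=0 idx=0 pred=N actual=N -> ctr[0]=0
Ev 2: PC=7 idx=1 pred=N actual=N -> ctr[1]=0
Ev 3: PC=7 idx=1 pred=N actual=N -> ctr[1]=0
Ev 4: PC=6 idx=0 pred=N actual=T -> ctr[0]=1
Ev 5: PC=7 idx=1 pred=N actual=N -> ctr[1]=0
Ev 6: PC=7 idx=1 pred=N actual=T -> ctr[1]=1
Ev 7: PC=0 idx=0 pred=N actual=T -> ctr[0]=2
Ev 8: PC=0 idx=0 pred=T actual=N -> ctr[0]=1

Answer: N N N N N N N T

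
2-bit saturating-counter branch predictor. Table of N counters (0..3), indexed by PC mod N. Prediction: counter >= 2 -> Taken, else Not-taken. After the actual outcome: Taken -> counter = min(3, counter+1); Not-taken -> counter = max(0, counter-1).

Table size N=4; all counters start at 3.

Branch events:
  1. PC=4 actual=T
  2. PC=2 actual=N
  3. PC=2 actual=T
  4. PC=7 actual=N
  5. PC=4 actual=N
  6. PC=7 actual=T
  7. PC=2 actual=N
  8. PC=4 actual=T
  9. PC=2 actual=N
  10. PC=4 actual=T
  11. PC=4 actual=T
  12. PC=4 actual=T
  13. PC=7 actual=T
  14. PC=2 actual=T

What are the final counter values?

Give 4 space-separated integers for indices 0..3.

Ev 1: PC=4 idx=0 pred=T actual=T -> ctr[0]=3
Ev 2: PC=2 idx=2 pred=T actual=N -> ctr[2]=2
Ev 3: PC=2 idx=2 pred=T actual=T -> ctr[2]=3
Ev 4: PC=7 idx=3 pred=T actual=N -> ctr[3]=2
Ev 5: PC=4 idx=0 pred=T actual=N -> ctr[0]=2
Ev 6: PC=7 idx=3 pred=T actual=T -> ctr[3]=3
Ev 7: PC=2 idx=2 pred=T actual=N -> ctr[2]=2
Ev 8: PC=4 idx=0 pred=T actual=T -> ctr[0]=3
Ev 9: PC=2 idx=2 pred=T actual=N -> ctr[2]=1
Ev 10: PC=4 idx=0 pred=T actual=T -> ctr[0]=3
Ev 11: PC=4 idx=0 pred=T actual=T -> ctr[0]=3
Ev 12: PC=4 idx=0 pred=T actual=T -> ctr[0]=3
Ev 13: PC=7 idx=3 pred=T actual=T -> ctr[3]=3
Ev 14: PC=2 idx=2 pred=N actual=T -> ctr[2]=2

Answer: 3 3 2 3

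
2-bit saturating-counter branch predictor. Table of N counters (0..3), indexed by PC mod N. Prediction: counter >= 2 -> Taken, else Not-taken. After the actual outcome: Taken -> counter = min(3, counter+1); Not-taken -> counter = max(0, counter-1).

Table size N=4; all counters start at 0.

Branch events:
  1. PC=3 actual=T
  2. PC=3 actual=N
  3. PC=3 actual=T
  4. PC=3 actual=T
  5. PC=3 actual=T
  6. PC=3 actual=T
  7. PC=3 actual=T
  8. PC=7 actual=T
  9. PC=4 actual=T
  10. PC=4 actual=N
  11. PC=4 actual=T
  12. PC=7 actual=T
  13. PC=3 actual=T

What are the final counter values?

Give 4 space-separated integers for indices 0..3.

Answer: 1 0 0 3

Derivation:
Ev 1: PC=3 idx=3 pred=N actual=T -> ctr[3]=1
Ev 2: PC=3 idx=3 pred=N actual=N -> ctr[3]=0
Ev 3: PC=3 idx=3 pred=N actual=T -> ctr[3]=1
Ev 4: PC=3 idx=3 pred=N actual=T -> ctr[3]=2
Ev 5: PC=3 idx=3 pred=T actual=T -> ctr[3]=3
Ev 6: PC=3 idx=3 pred=T actual=T -> ctr[3]=3
Ev 7: PC=3 idx=3 pred=T actual=T -> ctr[3]=3
Ev 8: PC=7 idx=3 pred=T actual=T -> ctr[3]=3
Ev 9: PC=4 idx=0 pred=N actual=T -> ctr[0]=1
Ev 10: PC=4 idx=0 pred=N actual=N -> ctr[0]=0
Ev 11: PC=4 idx=0 pred=N actual=T -> ctr[0]=1
Ev 12: PC=7 idx=3 pred=T actual=T -> ctr[3]=3
Ev 13: PC=3 idx=3 pred=T actual=T -> ctr[3]=3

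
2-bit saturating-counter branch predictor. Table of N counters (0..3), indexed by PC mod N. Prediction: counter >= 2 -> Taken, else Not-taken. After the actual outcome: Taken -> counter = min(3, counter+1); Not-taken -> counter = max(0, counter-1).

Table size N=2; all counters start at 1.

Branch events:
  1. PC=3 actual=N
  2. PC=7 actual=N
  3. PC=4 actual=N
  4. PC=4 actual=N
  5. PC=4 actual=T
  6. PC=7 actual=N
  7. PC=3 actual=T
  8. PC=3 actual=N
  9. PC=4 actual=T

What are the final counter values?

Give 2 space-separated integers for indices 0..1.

Ev 1: PC=3 idx=1 pred=N actual=N -> ctr[1]=0
Ev 2: PC=7 idx=1 pred=N actual=N -> ctr[1]=0
Ev 3: PC=4 idx=0 pred=N actual=N -> ctr[0]=0
Ev 4: PC=4 idx=0 pred=N actual=N -> ctr[0]=0
Ev 5: PC=4 idx=0 pred=N actual=T -> ctr[0]=1
Ev 6: PC=7 idx=1 pred=N actual=N -> ctr[1]=0
Ev 7: PC=3 idx=1 pred=N actual=T -> ctr[1]=1
Ev 8: PC=3 idx=1 pred=N actual=N -> ctr[1]=0
Ev 9: PC=4 idx=0 pred=N actual=T -> ctr[0]=2

Answer: 2 0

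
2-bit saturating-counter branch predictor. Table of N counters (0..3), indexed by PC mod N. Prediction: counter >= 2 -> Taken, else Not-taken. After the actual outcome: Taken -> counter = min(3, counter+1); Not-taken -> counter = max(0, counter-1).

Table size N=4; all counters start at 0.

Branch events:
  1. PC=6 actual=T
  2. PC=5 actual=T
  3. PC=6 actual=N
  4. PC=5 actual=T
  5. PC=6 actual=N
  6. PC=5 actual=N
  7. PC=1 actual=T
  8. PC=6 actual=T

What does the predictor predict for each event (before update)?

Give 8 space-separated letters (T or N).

Ev 1: PC=6 idx=2 pred=N actual=T -> ctr[2]=1
Ev 2: PC=5 idx=1 pred=N actual=T -> ctr[1]=1
Ev 3: PC=6 idx=2 pred=N actual=N -> ctr[2]=0
Ev 4: PC=5 idx=1 pred=N actual=T -> ctr[1]=2
Ev 5: PC=6 idx=2 pred=N actual=N -> ctr[2]=0
Ev 6: PC=5 idx=1 pred=T actual=N -> ctr[1]=1
Ev 7: PC=1 idx=1 pred=N actual=T -> ctr[1]=2
Ev 8: PC=6 idx=2 pred=N actual=T -> ctr[2]=1

Answer: N N N N N T N N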